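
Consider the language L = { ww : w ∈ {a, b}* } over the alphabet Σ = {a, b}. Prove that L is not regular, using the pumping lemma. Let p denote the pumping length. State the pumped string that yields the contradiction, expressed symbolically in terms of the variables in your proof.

Toward a contradiction, assume L is regular with pumping length p.
Take w = a^p b^p a^p b^p = uu where u = a^pb^p; then w ∈ L and |w| = 4p ≥ p.
Write w = xyz as guaranteed by the lemma, with |xy| ≤ p and |y| ≥ 1.
Since the first p symbols of w are all a's and |xy| ≤ p, y lies entirely in the leading a-block: y = a^k for some k with 1 ≤ k ≤ p.
Pump with i = 2: xy^2z = a^{p+k} b^p a^p b^p, of length 4p+k. Suppose this equals vv. The string starts with a and ends with b, so v does too; thus the boundary between the two copies of v is a b→a transition. There is exactly one such transition, at position 2p+k, so |v| = 2p+k and |vv| = 4p+2k ≠ 4p+k since k ≥ 1. So xy^2z ∉ L.
Contradiction. Therefore L is not regular.

a^{p+k} b^p a^p b^p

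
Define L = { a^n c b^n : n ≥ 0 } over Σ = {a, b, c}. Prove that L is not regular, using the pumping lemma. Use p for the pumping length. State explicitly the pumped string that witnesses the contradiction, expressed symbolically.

a^{p+k} c b^p

Toward a contradiction, assume L is regular with pumping length p.
Take w = a^p c b^p ∈ L with |w| = 2p+1 ≥ p.
By the pumping lemma, w = xyz with |xy| ≤ p and |y| ≥ 1.
The first p characters of w are a's, so xy (and hence y) consists only of a's. Write y = a^k, 1 ≤ k ≤ p.
Pump with i = 2: xy^2z = a^{p+k} c b^p, which would require p+k = p. But k ≥ 1, so xy^2z ∉ L.
This contradicts the pumping lemma, so L is not regular.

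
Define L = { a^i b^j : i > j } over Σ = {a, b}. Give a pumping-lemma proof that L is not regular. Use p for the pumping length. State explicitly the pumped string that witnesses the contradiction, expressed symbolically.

a^{p+1-k} b^p

Toward a contradiction, assume L is regular with pumping length p.
Choose w = a^{p+1} b^p ∈ L, with |w| = 2p+1 ≥ p.
By the pumping lemma, w = xyz with |xy| ≤ p and |y| ≥ 1.
Because |xy| ≤ p and w begins with p copies of a, we have y = a^k with 1 ≤ k ≤ p.
Consider xy^0z = xz = a^{p+1-k} b^p. Since k ≥ 1, the a-count p+1-k is at most p, so i > j fails; thus xz ∉ L.
Contradiction. Therefore L is not regular.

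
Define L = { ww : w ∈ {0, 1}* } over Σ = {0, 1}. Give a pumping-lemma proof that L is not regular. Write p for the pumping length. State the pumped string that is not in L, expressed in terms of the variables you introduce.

0^{p+k} 1^p 0^p 1^p

Assume L is regular. Let p be the pumping length given by the pumping lemma.
Take w = 0^p 1^p 0^p 1^p = uu where u = 0^p1^p; then w ∈ L and |w| = 4p ≥ p.
Write w = xyz as guaranteed by the lemma, with |xy| ≤ p and |y| ≥ 1.
Since the first p symbols of w are all 0's and |xy| ≤ p, y lies entirely in the leading 0-block: y = 0^k for some k with 1 ≤ k ≤ p.
Pump with i = 2: xy^2z = 0^{p+k} 1^p 0^p 1^p, of length 4p+k. Suppose this equals vv. The string starts with 0 and ends with 1, so v does too; thus the boundary between the two copies of v is a 1→0 transition. There is exactly one such transition, at position 2p+k, so |v| = 2p+k and |vv| = 4p+2k ≠ 4p+k since k ≥ 1. So xy^2z ∉ L.
This contradicts the pumping lemma, so L is not regular.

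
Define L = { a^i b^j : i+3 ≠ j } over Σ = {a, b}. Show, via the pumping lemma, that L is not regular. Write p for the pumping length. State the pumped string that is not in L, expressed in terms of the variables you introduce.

a^{p+p!} b^{p+p!+3}

Assume L is regular; let p be its pumping constant.
Choose w = a^p b^{p+p!+3}. Since p ≠ (p+p!+3)-3 = p+p!, w ∈ L; and |w| ≥ p.
By the pumping lemma, w = xyz with |xy| ≤ p and |y| > 0.
Since the first p symbols of w are all a's and |xy| ≤ p, y lies entirely in the leading a-block: y = a^k for some k with 1 ≤ k ≤ p.
Since 1 ≤ k ≤ p, k divides p!; set t = 1 + p!/k. Then xy^t z has p + (p!/k)·k = p + p! copies of a. Now the a-count is p+p! and (b-count)-3 = (p+p!+3)-3 = p+p!, so i+3 ≠ j fails. So xy^t z = a^{p+p!} b^{p+p!+3} ∉ L.
This is a contradiction; hence L is not regular.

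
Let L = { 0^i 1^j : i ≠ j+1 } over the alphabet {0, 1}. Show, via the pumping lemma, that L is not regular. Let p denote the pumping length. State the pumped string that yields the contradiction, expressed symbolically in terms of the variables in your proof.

0^{p+p!} 1^{p+p!-1}

Assume L is regular; let p be its pumping constant.
Choose w = 0^p 1^{p+p!-1}. Since p ≠ (p+p!-1)+1 = p+p!, w ∈ L; and |w| ≥ p.
The pumping lemma gives a decomposition w = xyz where |xy| ≤ p and |y| > 0.
Since the first p symbols of w are all 0's and |xy| ≤ p, y lies entirely in the leading 0-block: y = 0^k for some k with 1 ≤ k ≤ p.
Since 1 ≤ k ≤ p, k divides p!; set t = 1 + p!/k. Then xy^t z has p + (p!/k)·k = p + p! copies of 0. Now the 0-count is p+p! and (1-count)+1 = (p+p!-1)+1 = p+p!, so i ≠ j+1 fails. So xy^t z = 0^{p+p!} 1^{p+p!-1} ∉ L.
This is a contradiction; hence L is not regular.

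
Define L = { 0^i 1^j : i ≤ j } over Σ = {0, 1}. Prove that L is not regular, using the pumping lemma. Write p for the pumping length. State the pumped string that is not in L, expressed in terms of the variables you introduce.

Toward a contradiction, assume L is regular with pumping length p.
Choose w = 0^p 1^p ∈ L, with |w| = 2p ≥ p.
The pumping lemma gives a decomposition w = xyz where |xy| ≤ p and |y| ≥ 1.
Because |xy| ≤ p and w begins with p copies of 0, we have y = 0^k with 1 ≤ k ≤ p.
Consider xy^2z = 0^{p+k} 1^p. Since k ≥ 1, the 0-count p+k exceeds the 1-count p, so i ≤ j fails; thus xy^2z ∉ L.
This contradicts the pumping lemma, so L is not regular.

0^{p+k} 1^p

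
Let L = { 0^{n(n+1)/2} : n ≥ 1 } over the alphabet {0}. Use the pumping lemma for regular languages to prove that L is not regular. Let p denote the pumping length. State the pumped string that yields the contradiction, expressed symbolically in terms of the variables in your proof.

0^{p(p+1)/2+k}

Suppose for contradiction that L is regular, and let p be the pumping length.
Take w = 0^{p(p+1)/2} ∈ L with |w| = p(p+1)/2 ≥ p.
The pumping lemma gives a decomposition w = xyz where |xy| ≤ p and |y| > 0.
Then y = 0^k for some k with 1 ≤ k ≤ p.
Pump with i = 2: xy^2z = 0^{p(p+1)/2+k}. Since 1 ≤ k ≤ p, p(p+1)/2 < p(p+1)/2+k ≤ p(p+1)/2+p < (p+1)(p+2)/2, so p(p+1)/2+k is strictly between consecutive triangular numbers. So xy^2z ∉ L.
This is a contradiction; hence L is not regular.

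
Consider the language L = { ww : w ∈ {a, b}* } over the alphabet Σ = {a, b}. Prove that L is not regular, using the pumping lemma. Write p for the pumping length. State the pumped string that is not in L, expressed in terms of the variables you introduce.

a^{p+k} b^p a^p b^p

Assume L is regular. Let p be the pumping length given by the pumping lemma.
Take w = a^p b^p a^p b^p = uu where u = a^pb^p; then w ∈ L and |w| = 4p ≥ p.
Write w = xyz as guaranteed by the lemma, with |xy| ≤ p and y is nonempty.
The first p characters of w are a's, so xy (and hence y) consists only of a's. Write y = a^k, 1 ≤ k ≤ p.
Pump with i = 2: xy^2z = a^{p+k} b^p a^p b^p, of length 4p+k. Suppose this equals vv. The string starts with a and ends with b, so v does too; thus the boundary between the two copies of v is a b→a transition. There is exactly one such transition, at position 2p+k, so |v| = 2p+k and |vv| = 4p+2k ≠ 4p+k since k ≥ 1. So xy^2z ∉ L.
This is a contradiction; hence L is not regular.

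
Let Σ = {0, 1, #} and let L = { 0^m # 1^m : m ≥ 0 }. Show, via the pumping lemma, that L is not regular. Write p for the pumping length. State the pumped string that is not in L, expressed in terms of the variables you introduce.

Toward a contradiction, assume L is regular with pumping length p.
Take w = 0^p # 1^p ∈ L with |w| = 2p+1 ≥ p.
By the pumping lemma, w = xyz with |xy| ≤ p and |y| ≥ 1.
Since the first p symbols of w are all 0's and |xy| ≤ p, y lies entirely in the leading 0-block: y = 0^k for some k with 1 ≤ k ≤ p.
Pump with i = 2: xy^2z = 0^{p+k} # 1^p, which would require p+k = p. But k ≥ 1, so xy^2z ∉ L.
This is a contradiction; hence L is not regular.

0^{p+k} # 1^p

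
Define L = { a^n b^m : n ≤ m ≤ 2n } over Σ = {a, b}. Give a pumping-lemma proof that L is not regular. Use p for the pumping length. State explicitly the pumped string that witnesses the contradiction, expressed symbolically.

a^{p+k} b^p

Suppose for contradiction that L is regular, and let p be the pumping length.
Take w = a^p b^p ∈ L (since p ≤ p ≤ 2p), with |w| = 2p ≥ p.
By the pumping lemma, w = xyz with |xy| ≤ p and |y| ≥ 1.
Since the first p symbols of w are all a's and |xy| ≤ p, y lies entirely in the leading a-block: y = a^k for some k with 1 ≤ k ≤ p.
Pump with i = 2: xy^2z = a^{p+k} b^p. Now n = p+k > p = m, so the condition n ≤ m fails. Thus xy^2z ∉ L.
This is a contradiction; hence L is not regular.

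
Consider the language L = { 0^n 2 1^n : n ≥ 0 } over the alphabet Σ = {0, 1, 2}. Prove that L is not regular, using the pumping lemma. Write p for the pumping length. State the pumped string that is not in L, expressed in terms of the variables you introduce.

Toward a contradiction, assume L is regular with pumping length p.
Take w = 0^p 2 1^p ∈ L with |w| = 2p+1 ≥ p.
Write w = xyz as guaranteed by the lemma, with |xy| ≤ p and y is nonempty.
Since the first p symbols of w are all 0's and |xy| ≤ p, y lies entirely in the leading 0-block: y = 0^k for some k with 1 ≤ k ≤ p.
Pump with i = 2: xy^2z = 0^{p+k} 2 1^p, which would require p+k = p. But k ≥ 1, so xy^2z ∉ L.
This is a contradiction; hence L is not regular.

0^{p+k} 2 1^p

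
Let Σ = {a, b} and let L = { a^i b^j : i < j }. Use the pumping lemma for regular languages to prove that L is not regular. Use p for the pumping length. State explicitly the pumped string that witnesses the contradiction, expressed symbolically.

Assume L is regular. Let p be the pumping length given by the pumping lemma.
Choose w = a^p b^{p+1} ∈ L, with |w| = 2p+1 ≥ p.
The pumping lemma gives a decomposition w = xyz where |xy| ≤ p and |y| ≥ 1.
Because |xy| ≤ p and w begins with p copies of a, we have y = a^k with 1 ≤ k ≤ p.
Consider xy^2z = a^{p+k} b^{p+1}. Since k ≥ 1, the a-count p+k is at least p+1, so i < j fails; thus xy^2z ∉ L.
This is a contradiction; hence L is not regular.

a^{p+k} b^{p+1}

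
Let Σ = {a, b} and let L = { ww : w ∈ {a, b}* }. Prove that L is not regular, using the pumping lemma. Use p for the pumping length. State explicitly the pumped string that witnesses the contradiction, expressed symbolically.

a^{p+k} b^p a^p b^p

Assume L is regular. Let p be the pumping length given by the pumping lemma.
Take w = a^p b^p a^p b^p = uu where u = a^pb^p; then w ∈ L and |w| = 4p ≥ p.
The pumping lemma gives a decomposition w = xyz where |xy| ≤ p and y is nonempty.
Because |xy| ≤ p and w begins with p copies of a, we have y = a^k with 1 ≤ k ≤ p.
Pump with i = 2: xy^2z = a^{p+k} b^p a^p b^p, of length 4p+k. Suppose this equals vv. The string starts with a and ends with b, so v does too; thus the boundary between the two copies of v is a b→a transition. There is exactly one such transition, at position 2p+k, so |v| = 2p+k and |vv| = 4p+2k ≠ 4p+k since k ≥ 1. So xy^2z ∉ L.
This is a contradiction; hence L is not regular.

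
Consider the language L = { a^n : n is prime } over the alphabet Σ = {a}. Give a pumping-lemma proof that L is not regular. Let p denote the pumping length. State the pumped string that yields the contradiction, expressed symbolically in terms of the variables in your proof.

Suppose for contradiction that L is regular, and let p be the pumping length.
Let q be a prime with q ≥ p+2 (infinitely many primes exist), and take w = a^q ∈ L with |w| = q ≥ p.
By the pumping lemma, w = xyz with |xy| ≤ p and y is nonempty.
Then y = a^k for some k with 1 ≤ k ≤ p.
Since 1 ≤ k ≤ p, |xz| = q-k. Pump with i = q+1: |xy^{q+1}z| = (q-k)+(q+1)k = q+qk = q(1+k), which is composite (both factors ≥ 2). So xy^{q+1}z = a^{q(1+k)} ∉ L.
Contradiction. Therefore L is not regular.

a^{q(1+k)}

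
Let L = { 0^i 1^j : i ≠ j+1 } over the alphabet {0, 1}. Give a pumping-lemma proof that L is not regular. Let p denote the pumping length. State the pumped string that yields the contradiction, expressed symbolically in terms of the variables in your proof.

0^{p+p!} 1^{p+p!-1}

Toward a contradiction, assume L is regular with pumping length p.
Choose w = 0^p 1^{p+p!-1}. Since p ≠ (p+p!-1)+1 = p+p!, w ∈ L; and |w| ≥ p.
Write w = xyz as guaranteed by the lemma, with |xy| ≤ p and |y| ≥ 1.
Since the first p symbols of w are all 0's and |xy| ≤ p, y lies entirely in the leading 0-block: y = 0^k for some k with 1 ≤ k ≤ p.
Since 1 ≤ k ≤ p, k divides p!; set t = 1 + p!/k. Then xy^t z has p + (p!/k)·k = p + p! copies of 0. Now the 0-count is p+p! and (1-count)+1 = (p+p!-1)+1 = p+p!, so i ≠ j+1 fails. So xy^t z = 0^{p+p!} 1^{p+p!-1} ∉ L.
This is a contradiction; hence L is not regular.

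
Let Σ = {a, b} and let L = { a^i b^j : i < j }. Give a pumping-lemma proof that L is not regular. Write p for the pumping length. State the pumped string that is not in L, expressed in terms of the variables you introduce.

Assume L is regular. Let p be the pumping length given by the pumping lemma.
Choose w = a^p b^{p+1} ∈ L, with |w| = 2p+1 ≥ p.
The pumping lemma gives a decomposition w = xyz where |xy| ≤ p and |y| ≥ 1.
Because |xy| ≤ p and w begins with p copies of a, we have y = a^k with 1 ≤ k ≤ p.
Consider xy^2z = a^{p+k} b^{p+1}. Since k ≥ 1, the a-count p+k is at least p+1, so i < j fails; thus xy^2z ∉ L.
This is a contradiction; hence L is not regular.

a^{p+k} b^{p+1}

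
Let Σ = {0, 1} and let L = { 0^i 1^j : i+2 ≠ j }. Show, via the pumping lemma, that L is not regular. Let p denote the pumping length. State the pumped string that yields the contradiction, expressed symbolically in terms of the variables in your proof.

0^{p+p!} 1^{p+p!+2}

Suppose for contradiction that L is regular, and let p be the pumping length.
Choose w = 0^p 1^{p+p!+2}. Since p ≠ (p+p!+2)-2 = p+p!, w ∈ L; and |w| ≥ p.
The pumping lemma gives a decomposition w = xyz where |xy| ≤ p and y is nonempty.
Since the first p symbols of w are all 0's and |xy| ≤ p, y lies entirely in the leading 0-block: y = 0^k for some k with 1 ≤ k ≤ p.
Since 1 ≤ k ≤ p, k divides p!; set t = 1 + p!/k. Then xy^t z has p + (p!/k)·k = p + p! copies of 0. Now the 0-count is p+p! and (1-count)-2 = (p+p!+2)-2 = p+p!, so i+2 ≠ j fails. So xy^t z = 0^{p+p!} 1^{p+p!+2} ∉ L.
This is a contradiction; hence L is not regular.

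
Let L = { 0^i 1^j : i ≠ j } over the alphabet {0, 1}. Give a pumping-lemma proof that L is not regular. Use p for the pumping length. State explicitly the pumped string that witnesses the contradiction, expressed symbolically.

Assume L is regular; let p be its pumping constant.
Choose w = 0^p 1^{p+p!}. Since p ≠ p+p!, w ∈ L; and |w| ≥ p.
Write w = xyz as guaranteed by the lemma, with |xy| ≤ p and y is nonempty.
Because |xy| ≤ p and w begins with p copies of 0, we have y = 0^k with 1 ≤ k ≤ p.
Since 1 ≤ k ≤ p, k divides p!; set t = 1 + p!/k. Then xy^t z has p + (p!/k)·k = p + p! copies of 0. Now the 0-count equals the 1-count, so i ≠ j fails. So xy^t z = 0^{p+p!} 1^{p+p!} ∉ L.
This contradicts the pumping lemma, so L is not regular.

0^{p+p!} 1^{p+p!}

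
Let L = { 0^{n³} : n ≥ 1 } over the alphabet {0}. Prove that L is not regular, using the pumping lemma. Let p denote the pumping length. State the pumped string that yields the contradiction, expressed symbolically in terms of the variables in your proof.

0^{p³+k}

Suppose for contradiction that L is regular, and let p be the pumping length.
Take w = 0^{p³} ∈ L with |w| = p³ ≥ p.
The pumping lemma gives a decomposition w = xyz where |xy| ≤ p and y is nonempty.
Then y = 0^k for some k with 1 ≤ k ≤ p.
Pump with i = 2: xy^2z = 0^{p³+k}. Since 1 ≤ k ≤ p, p³ < p³+k ≤ p³+p < p³+3p²+3p+1 = (p+1)³, so p³+k is not a perfect cube. So xy^2z ∉ L.
This contradicts the pumping lemma, so L is not regular.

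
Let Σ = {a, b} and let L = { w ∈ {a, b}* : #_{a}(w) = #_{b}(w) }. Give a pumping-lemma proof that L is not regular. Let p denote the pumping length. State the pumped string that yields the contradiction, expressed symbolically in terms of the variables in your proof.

Suppose for contradiction that L is regular, and let p be the pumping length.
Choose w = a^p b^p ∈ L with |w| = 2p ≥ p.
Write w = xyz as guaranteed by the lemma, with |xy| ≤ p and |y| ≥ 1.
Because |xy| ≤ p and w begins with p copies of a, we have y = a^k with 1 ≤ k ≤ p.
Pump with i = 2: xy^2z = a^{p+k} b^p has p+k occurrences of a but only p of b. Since k ≥ 1 the counts differ, so xy^2z ∉ L.
This is a contradiction; hence L is not regular.

a^{p+k} b^p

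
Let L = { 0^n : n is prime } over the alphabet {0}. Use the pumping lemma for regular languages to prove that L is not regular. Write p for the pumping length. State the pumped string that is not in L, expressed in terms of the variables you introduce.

Toward a contradiction, assume L is regular with pumping length p.
Let q be a prime with q ≥ p+2 (infinitely many primes exist), and take w = 0^q ∈ L with |w| = q ≥ p.
Write w = xyz as guaranteed by the lemma, with |xy| ≤ p and y is nonempty.
Then y = 0^k for some k with 1 ≤ k ≤ p.
Since 1 ≤ k ≤ p, |xz| = q-k. Pump with i = q+1: |xy^{q+1}z| = (q-k)+(q+1)k = q+qk = q(1+k), which is composite (both factors ≥ 2). So xy^{q+1}z = 0^{q(1+k)} ∉ L.
This contradicts the pumping lemma, so L is not regular.

0^{q(1+k)}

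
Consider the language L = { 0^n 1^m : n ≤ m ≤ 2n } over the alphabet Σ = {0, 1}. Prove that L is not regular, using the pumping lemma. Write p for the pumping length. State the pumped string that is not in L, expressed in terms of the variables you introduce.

0^{p+k} 1^p

Assume L is regular. Let p be the pumping length given by the pumping lemma.
Take w = 0^p 1^p ∈ L (since p ≤ p ≤ 2p), with |w| = 2p ≥ p.
By the pumping lemma, w = xyz with |xy| ≤ p and |y| ≥ 1.
Because |xy| ≤ p and w begins with p copies of 0, we have y = 0^k with 1 ≤ k ≤ p.
Pump with i = 2: xy^2z = 0^{p+k} 1^p. Now n = p+k > p = m, so the condition n ≤ m fails. Thus xy^2z ∉ L.
Contradiction. Therefore L is not regular.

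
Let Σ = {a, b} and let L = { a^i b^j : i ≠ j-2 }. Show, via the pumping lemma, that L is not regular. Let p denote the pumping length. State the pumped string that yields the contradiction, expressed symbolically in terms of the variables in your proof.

Toward a contradiction, assume L is regular with pumping length p.
Choose w = a^p b^{p+p!+2}. Since p ≠ (p+p!+2)-2 = p+p!, w ∈ L; and |w| ≥ p.
By the pumping lemma, w = xyz with |xy| ≤ p and y is nonempty.
Since the first p symbols of w are all a's and |xy| ≤ p, y lies entirely in the leading a-block: y = a^k for some k with 1 ≤ k ≤ p.
Since 1 ≤ k ≤ p, k divides p!; set t = 1 + p!/k. Then xy^t z has p + (p!/k)·k = p + p! copies of a. Now the a-count is p+p! and (b-count)-2 = (p+p!+2)-2 = p+p!, so i ≠ j-2 fails. So xy^t z = a^{p+p!} b^{p+p!+2} ∉ L.
Contradiction. Therefore L is not regular.

a^{p+p!} b^{p+p!+2}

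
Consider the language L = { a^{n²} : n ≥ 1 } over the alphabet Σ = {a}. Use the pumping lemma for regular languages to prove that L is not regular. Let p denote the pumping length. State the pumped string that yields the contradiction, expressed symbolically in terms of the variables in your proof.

a^{p²+k}

Suppose for contradiction that L is regular, and let p be the pumping length.
Take w = a^{p²} ∈ L with |w| = p² ≥ p.
By the pumping lemma, w = xyz with |xy| ≤ p and y is nonempty.
Then y = a^k for some k with 1 ≤ k ≤ p.
Pump with i = 2: xy^2z = a^{p²+k}. Since 1 ≤ k ≤ p, p² < p²+k ≤ p²+p < (p+1)², so p²+k lies strictly between consecutive squares and is not a perfect square. So xy^2z ∉ L.
This contradicts the pumping lemma, so L is not regular.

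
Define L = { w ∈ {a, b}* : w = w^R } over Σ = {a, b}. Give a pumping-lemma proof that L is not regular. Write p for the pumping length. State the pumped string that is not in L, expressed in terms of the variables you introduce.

a^{p+k} b a^p

Toward a contradiction, assume L is regular with pumping length p.
Take w = a^p b a^p, a palindrome of length 2p+1 ≥ p.
By the pumping lemma, w = xyz with |xy| ≤ p and |y| ≥ 1.
Because |xy| ≤ p and w begins with p copies of a, we have y = a^k with 1 ≤ k ≤ p.
Pump with i = 2: xy^2z = a^{p+k} b a^p. Its reverse is a^p b a^{p+k}, which differs from xy^2z since k ≥ 1. So xy^2z is not a palindrome and xy^2z ∉ L.
This contradicts the pumping lemma, so L is not regular.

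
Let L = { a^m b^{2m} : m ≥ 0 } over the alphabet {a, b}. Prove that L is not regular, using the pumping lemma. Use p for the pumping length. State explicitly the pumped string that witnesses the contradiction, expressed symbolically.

a^{p+k} b^{2p}

Suppose for contradiction that L is regular, and let p be the pumping length.
Choose w = a^p b^{2p}, which is in L with |w| = 3p ≥ p.
Write w = xyz as guaranteed by the lemma, with |xy| ≤ p and |y| > 0.
Because |xy| ≤ p and w begins with p copies of a, we have y = a^k with 1 ≤ k ≤ p.
Pump with i = 2: xy^2z = a^{p+k} b^{2p}. For this to lie in L we would need 2p = 2(p+k), which forces k = 0. But k ≥ 1, so xy^2z ∉ L.
This is a contradiction; hence L is not regular.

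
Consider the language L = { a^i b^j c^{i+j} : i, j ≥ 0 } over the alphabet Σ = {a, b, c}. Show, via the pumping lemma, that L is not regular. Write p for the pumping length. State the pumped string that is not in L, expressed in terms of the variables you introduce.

a^{p+k} b^p c^{2p}

Assume L is regular; let p be its pumping constant.
Take w = a^p b^p c^{2p} ∈ L (with i=j=p, i+j=2p), |w| = 4p ≥ p.
By the pumping lemma, w = xyz with |xy| ≤ p and |y| ≥ 1.
The first p characters of w are a's, so xy (and hence y) consists only of a's. Write y = a^k, 1 ≤ k ≤ p.
Consider xy^2z = a^{p+k} b^p c^{2p}. Now the a- and b-counts sum to 2p+k, but the c-count is 2p ≠ 2p+k. So xy^2z ∉ L.
This contradicts the pumping lemma, so L is not regular.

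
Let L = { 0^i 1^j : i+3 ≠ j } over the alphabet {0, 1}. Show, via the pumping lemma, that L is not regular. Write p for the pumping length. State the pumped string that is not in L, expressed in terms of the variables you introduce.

0^{p+p!} 1^{p+p!+3}

Assume L is regular. Let p be the pumping length given by the pumping lemma.
Choose w = 0^p 1^{p+p!+3}. Since p ≠ (p+p!+3)-3 = p+p!, w ∈ L; and |w| ≥ p.
By the pumping lemma, w = xyz with |xy| ≤ p and |y| > 0.
Since the first p symbols of w are all 0's and |xy| ≤ p, y lies entirely in the leading 0-block: y = 0^k for some k with 1 ≤ k ≤ p.
Since 1 ≤ k ≤ p, k divides p!; set t = 1 + p!/k. Then xy^t z has p + (p!/k)·k = p + p! copies of 0. Now the 0-count is p+p! and (1-count)-3 = (p+p!+3)-3 = p+p!, so i+3 ≠ j fails. So xy^t z = 0^{p+p!} 1^{p+p!+3} ∉ L.
This contradicts the pumping lemma, so L is not regular.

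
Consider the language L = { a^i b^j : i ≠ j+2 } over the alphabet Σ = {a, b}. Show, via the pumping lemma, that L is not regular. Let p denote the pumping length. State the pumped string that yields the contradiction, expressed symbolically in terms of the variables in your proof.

a^{p+p!} b^{p+p!-2}

Suppose for contradiction that L is regular, and let p be the pumping length.
Choose w = a^p b^{p+p!-2}. Since p ≠ (p+p!-2)+2 = p+p!, w ∈ L; and |w| ≥ p.
Write w = xyz as guaranteed by the lemma, with |xy| ≤ p and y is nonempty.
Since the first p symbols of w are all a's and |xy| ≤ p, y lies entirely in the leading a-block: y = a^k for some k with 1 ≤ k ≤ p.
Since 1 ≤ k ≤ p, k divides p!; set t = 1 + p!/k. Then xy^t z has p + (p!/k)·k = p + p! copies of a. Now the a-count is p+p! and (b-count)+2 = (p+p!-2)+2 = p+p!, so i ≠ j+2 fails. So xy^t z = a^{p+p!} b^{p+p!-2} ∉ L.
This is a contradiction; hence L is not regular.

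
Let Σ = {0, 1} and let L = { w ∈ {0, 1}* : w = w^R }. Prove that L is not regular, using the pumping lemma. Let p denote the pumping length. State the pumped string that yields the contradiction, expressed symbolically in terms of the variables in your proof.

Suppose for contradiction that L is regular, and let p be the pumping length.
Take w = 0^p 1 0^p, a palindrome of length 2p+1 ≥ p.
The pumping lemma gives a decomposition w = xyz where |xy| ≤ p and |y| ≥ 1.
Because |xy| ≤ p and w begins with p copies of 0, we have y = 0^k with 1 ≤ k ≤ p.
Pump with i = 2: xy^2z = 0^{p+k} 1 0^p. Its reverse is 0^p 1 0^{p+k}, which differs from xy^2z since k ≥ 1. So xy^2z is not a palindrome and xy^2z ∉ L.
This is a contradiction; hence L is not regular.

0^{p+k} 1 0^p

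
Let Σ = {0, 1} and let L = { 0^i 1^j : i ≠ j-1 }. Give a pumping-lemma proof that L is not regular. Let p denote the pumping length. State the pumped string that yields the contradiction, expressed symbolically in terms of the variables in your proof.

Suppose for contradiction that L is regular, and let p be the pumping length.
Choose w = 0^p 1^{p+p!+1}. Since p ≠ (p+p!+1)-1 = p+p!, w ∈ L; and |w| ≥ p.
Write w = xyz as guaranteed by the lemma, with |xy| ≤ p and y is nonempty.
Because |xy| ≤ p and w begins with p copies of 0, we have y = 0^k with 1 ≤ k ≤ p.
Since 1 ≤ k ≤ p, k divides p!; set t = 1 + p!/k. Then xy^t z has p + (p!/k)·k = p + p! copies of 0. Now the 0-count is p+p! and (1-count)-1 = (p+p!+1)-1 = p+p!, so i ≠ j-1 fails. So xy^t z = 0^{p+p!} 1^{p+p!+1} ∉ L.
This contradicts the pumping lemma, so L is not regular.

0^{p+p!} 1^{p+p!+1}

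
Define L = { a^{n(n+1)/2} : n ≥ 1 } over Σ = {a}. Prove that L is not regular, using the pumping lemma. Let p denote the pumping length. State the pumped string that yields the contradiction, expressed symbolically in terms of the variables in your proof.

Toward a contradiction, assume L is regular with pumping length p.
Take w = a^{p(p+1)/2} ∈ L with |w| = p(p+1)/2 ≥ p.
Write w = xyz as guaranteed by the lemma, with |xy| ≤ p and |y| ≥ 1.
Then y = a^k for some k with 1 ≤ k ≤ p.
Pump with i = 2: xy^2z = a^{p(p+1)/2+k}. Since 1 ≤ k ≤ p, p(p+1)/2 < p(p+1)/2+k ≤ p(p+1)/2+p < (p+1)(p+2)/2, so p(p+1)/2+k is strictly between consecutive triangular numbers. So xy^2z ∉ L.
This contradicts the pumping lemma, so L is not regular.

a^{p(p+1)/2+k}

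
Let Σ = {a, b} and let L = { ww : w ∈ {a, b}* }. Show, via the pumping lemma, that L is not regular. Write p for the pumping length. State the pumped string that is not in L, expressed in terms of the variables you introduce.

Toward a contradiction, assume L is regular with pumping length p.
Take w = a^p b^p a^p b^p = uu where u = a^pb^p; then w ∈ L and |w| = 4p ≥ p.
Write w = xyz as guaranteed by the lemma, with |xy| ≤ p and |y| > 0.
Because |xy| ≤ p and w begins with p copies of a, we have y = a^k with 1 ≤ k ≤ p.
Pump with i = 2: xy^2z = a^{p+k} b^p a^p b^p, of length 4p+k. Suppose this equals vv. The string starts with a and ends with b, so v does too; thus the boundary between the two copies of v is a b→a transition. There is exactly one such transition, at position 2p+k, so |v| = 2p+k and |vv| = 4p+2k ≠ 4p+k since k ≥ 1. So xy^2z ∉ L.
This is a contradiction; hence L is not regular.

a^{p+k} b^p a^p b^p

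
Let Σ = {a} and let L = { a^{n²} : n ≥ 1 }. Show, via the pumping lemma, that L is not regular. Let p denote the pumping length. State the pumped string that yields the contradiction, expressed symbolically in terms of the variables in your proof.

a^{p²+k}

Toward a contradiction, assume L is regular with pumping length p.
Take w = a^{p²} ∈ L with |w| = p² ≥ p.
By the pumping lemma, w = xyz with |xy| ≤ p and |y| > 0.
Then y = a^k for some k with 1 ≤ k ≤ p.
Pump with i = 2: xy^2z = a^{p²+k}. Since 1 ≤ k ≤ p, p² < p²+k ≤ p²+p < (p+1)², so p²+k lies strictly between consecutive squares and is not a perfect square. So xy^2z ∉ L.
This contradicts the pumping lemma, so L is not regular.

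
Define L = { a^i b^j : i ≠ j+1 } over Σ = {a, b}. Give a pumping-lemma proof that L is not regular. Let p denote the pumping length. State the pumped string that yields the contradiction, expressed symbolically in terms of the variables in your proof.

Assume L is regular. Let p be the pumping length given by the pumping lemma.
Choose w = a^p b^{p+p!-1}. Since p ≠ (p+p!-1)+1 = p+p!, w ∈ L; and |w| ≥ p.
The pumping lemma gives a decomposition w = xyz where |xy| ≤ p and |y| > 0.
Because |xy| ≤ p and w begins with p copies of a, we have y = a^k with 1 ≤ k ≤ p.
Since 1 ≤ k ≤ p, k divides p!; set t = 1 + p!/k. Then xy^t z has p + (p!/k)·k = p + p! copies of a. Now the a-count is p+p! and (b-count)+1 = (p+p!-1)+1 = p+p!, so i ≠ j+1 fails. So xy^t z = a^{p+p!} b^{p+p!-1} ∉ L.
This contradicts the pumping lemma, so L is not regular.

a^{p+p!} b^{p+p!-1}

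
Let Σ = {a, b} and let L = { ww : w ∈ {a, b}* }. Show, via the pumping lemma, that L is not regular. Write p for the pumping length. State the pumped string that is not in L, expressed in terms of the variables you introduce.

Assume L is regular; let p be its pumping constant.
Take w = a^p b^p a^p b^p = uu where u = a^pb^p; then w ∈ L and |w| = 4p ≥ p.
Write w = xyz as guaranteed by the lemma, with |xy| ≤ p and |y| > 0.
Since the first p symbols of w are all a's and |xy| ≤ p, y lies entirely in the leading a-block: y = a^k for some k with 1 ≤ k ≤ p.
Pump with i = 2: xy^2z = a^{p+k} b^p a^p b^p, of length 4p+k. Suppose this equals vv. The string starts with a and ends with b, so v does too; thus the boundary between the two copies of v is a b→a transition. There is exactly one such transition, at position 2p+k, so |v| = 2p+k and |vv| = 4p+2k ≠ 4p+k since k ≥ 1. So xy^2z ∉ L.
This is a contradiction; hence L is not regular.

a^{p+k} b^p a^p b^p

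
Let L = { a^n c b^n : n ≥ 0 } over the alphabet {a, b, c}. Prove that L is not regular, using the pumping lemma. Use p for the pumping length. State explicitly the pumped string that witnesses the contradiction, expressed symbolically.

Assume L is regular. Let p be the pumping length given by the pumping lemma.
Take w = a^p c b^p ∈ L with |w| = 2p+1 ≥ p.
The pumping lemma gives a decomposition w = xyz where |xy| ≤ p and |y| > 0.
Because |xy| ≤ p and w begins with p copies of a, we have y = a^k with 1 ≤ k ≤ p.
Pump with i = 2: xy^2z = a^{p+k} c b^p, which would require p+k = p. But k ≥ 1, so xy^2z ∉ L.
This contradicts the pumping lemma, so L is not regular.

a^{p+k} c b^p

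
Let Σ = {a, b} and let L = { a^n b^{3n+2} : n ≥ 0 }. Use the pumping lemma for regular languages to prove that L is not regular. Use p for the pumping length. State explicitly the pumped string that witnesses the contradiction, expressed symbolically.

Toward a contradiction, assume L is regular with pumping length p.
Let w = a^p b^{3p+2} ∈ L; note |w| = 4p+2 ≥ p.
Write w = xyz as guaranteed by the lemma, with |xy| ≤ p and |y| ≥ 1.
Since the first p symbols of w are all a's and |xy| ≤ p, y lies entirely in the leading a-block: y = a^k for some k with 1 ≤ k ≤ p.
Pump with i = 2: xy^2z = a^{p+k} b^{3p+2}. For this to lie in L we would need 3p+2 = 3(p+k)+2, which forces k = 0. But k ≥ 1, so xy^2z ∉ L.
Contradiction. Therefore L is not regular.

a^{p+k} b^{3p+2}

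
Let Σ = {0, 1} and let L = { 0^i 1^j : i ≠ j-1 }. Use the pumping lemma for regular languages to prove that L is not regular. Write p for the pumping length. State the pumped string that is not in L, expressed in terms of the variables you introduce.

Toward a contradiction, assume L is regular with pumping length p.
Choose w = 0^p 1^{p+p!+1}. Since p ≠ (p+p!+1)-1 = p+p!, w ∈ L; and |w| ≥ p.
By the pumping lemma, w = xyz with |xy| ≤ p and |y| > 0.
The first p characters of w are 0's, so xy (and hence y) consists only of 0's. Write y = 0^k, 1 ≤ k ≤ p.
Since 1 ≤ k ≤ p, k divides p!; set t = 1 + p!/k. Then xy^t z has p + (p!/k)·k = p + p! copies of 0. Now the 0-count is p+p! and (1-count)-1 = (p+p!+1)-1 = p+p!, so i ≠ j-1 fails. So xy^t z = 0^{p+p!} 1^{p+p!+1} ∉ L.
Contradiction. Therefore L is not regular.

0^{p+p!} 1^{p+p!+1}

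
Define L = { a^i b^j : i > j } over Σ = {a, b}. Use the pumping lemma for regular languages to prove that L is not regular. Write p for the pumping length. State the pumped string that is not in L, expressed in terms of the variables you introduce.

Toward a contradiction, assume L is regular with pumping length p.
Choose w = a^{p+1} b^p ∈ L, with |w| = 2p+1 ≥ p.
By the pumping lemma, w = xyz with |xy| ≤ p and y is nonempty.
The first p characters of w are a's, so xy (and hence y) consists only of a's. Write y = a^k, 1 ≤ k ≤ p.
Consider xy^0z = xz = a^{p+1-k} b^p. Since k ≥ 1, the a-count p+1-k is at most p, so i > j fails; thus xz ∉ L.
This contradicts the pumping lemma, so L is not regular.

a^{p+1-k} b^p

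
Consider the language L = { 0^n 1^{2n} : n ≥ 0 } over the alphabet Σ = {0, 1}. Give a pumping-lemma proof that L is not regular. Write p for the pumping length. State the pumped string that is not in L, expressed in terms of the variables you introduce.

0^{p+k} 1^{2p}

Toward a contradiction, assume L is regular with pumping length p.
Choose w = 0^p 1^{2p}, which is in L with |w| = 3p ≥ p.
Write w = xyz as guaranteed by the lemma, with |xy| ≤ p and |y| > 0.
The first p characters of w are 0's, so xy (and hence y) consists only of 0's. Write y = 0^k, 1 ≤ k ≤ p.
Pump with i = 2: xy^2z = 0^{p+k} 1^{2p}. For this to lie in L we would need 2p = 2(p+k), which forces k = 0. But k ≥ 1, so xy^2z ∉ L.
This is a contradiction; hence L is not regular.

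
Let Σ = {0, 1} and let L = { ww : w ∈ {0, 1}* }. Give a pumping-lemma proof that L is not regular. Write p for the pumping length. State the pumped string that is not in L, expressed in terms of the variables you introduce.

0^{p+k} 1^p 0^p 1^p

Assume L is regular; let p be its pumping constant.
Take w = 0^p 1^p 0^p 1^p = uu where u = 0^p1^p; then w ∈ L and |w| = 4p ≥ p.
By the pumping lemma, w = xyz with |xy| ≤ p and |y| ≥ 1.
Because |xy| ≤ p and w begins with p copies of 0, we have y = 0^k with 1 ≤ k ≤ p.
Pump with i = 2: xy^2z = 0^{p+k} 1^p 0^p 1^p, of length 4p+k. Suppose this equals vv. The string starts with 0 and ends with 1, so v does too; thus the boundary between the two copies of v is a 1→0 transition. There is exactly one such transition, at position 2p+k, so |v| = 2p+k and |vv| = 4p+2k ≠ 4p+k since k ≥ 1. So xy^2z ∉ L.
This is a contradiction; hence L is not regular.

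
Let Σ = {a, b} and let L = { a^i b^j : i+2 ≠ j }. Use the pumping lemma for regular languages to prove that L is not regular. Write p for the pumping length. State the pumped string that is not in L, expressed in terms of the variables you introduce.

Suppose for contradiction that L is regular, and let p be the pumping length.
Choose w = a^p b^{p+p!+2}. Since p ≠ (p+p!+2)-2 = p+p!, w ∈ L; and |w| ≥ p.
By the pumping lemma, w = xyz with |xy| ≤ p and |y| > 0.
The first p characters of w are a's, so xy (and hence y) consists only of a's. Write y = a^k, 1 ≤ k ≤ p.
Since 1 ≤ k ≤ p, k divides p!; set t = 1 + p!/k. Then xy^t z has p + (p!/k)·k = p + p! copies of a. Now the a-count is p+p! and (b-count)-2 = (p+p!+2)-2 = p+p!, so i+2 ≠ j fails. So xy^t z = a^{p+p!} b^{p+p!+2} ∉ L.
This is a contradiction; hence L is not regular.

a^{p+p!} b^{p+p!+2}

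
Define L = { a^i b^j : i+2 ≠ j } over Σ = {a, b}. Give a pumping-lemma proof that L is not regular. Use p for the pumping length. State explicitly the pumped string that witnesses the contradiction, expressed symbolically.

Toward a contradiction, assume L is regular with pumping length p.
Choose w = a^p b^{p+p!+2}. Since p ≠ (p+p!+2)-2 = p+p!, w ∈ L; and |w| ≥ p.
By the pumping lemma, w = xyz with |xy| ≤ p and |y| > 0.
Because |xy| ≤ p and w begins with p copies of a, we have y = a^k with 1 ≤ k ≤ p.
Since 1 ≤ k ≤ p, k divides p!; set t = 1 + p!/k. Then xy^t z has p + (p!/k)·k = p + p! copies of a. Now the a-count is p+p! and (b-count)-2 = (p+p!+2)-2 = p+p!, so i+2 ≠ j fails. So xy^t z = a^{p+p!} b^{p+p!+2} ∉ L.
This contradicts the pumping lemma, so L is not regular.

a^{p+p!} b^{p+p!+2}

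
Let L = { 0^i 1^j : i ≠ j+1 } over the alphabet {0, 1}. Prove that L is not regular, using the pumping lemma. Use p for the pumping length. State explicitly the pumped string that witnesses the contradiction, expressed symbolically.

Assume L is regular; let p be its pumping constant.
Choose w = 0^p 1^{p+p!-1}. Since p ≠ (p+p!-1)+1 = p+p!, w ∈ L; and |w| ≥ p.
Write w = xyz as guaranteed by the lemma, with |xy| ≤ p and |y| ≥ 1.
Because |xy| ≤ p and w begins with p copies of 0, we have y = 0^k with 1 ≤ k ≤ p.
Since 1 ≤ k ≤ p, k divides p!; set t = 1 + p!/k. Then xy^t z has p + (p!/k)·k = p + p! copies of 0. Now the 0-count is p+p! and (1-count)+1 = (p+p!-1)+1 = p+p!, so i ≠ j+1 fails. So xy^t z = 0^{p+p!} 1^{p+p!-1} ∉ L.
This is a contradiction; hence L is not regular.

0^{p+p!} 1^{p+p!-1}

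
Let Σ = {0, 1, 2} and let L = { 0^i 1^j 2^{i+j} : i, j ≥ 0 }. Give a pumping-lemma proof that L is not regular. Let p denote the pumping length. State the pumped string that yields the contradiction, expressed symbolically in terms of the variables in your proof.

0^{p+k} 1^p 2^{2p}

Assume L is regular; let p be its pumping constant.
Take w = 0^p 1^p 2^{2p} ∈ L (with i=j=p, i+j=2p), |w| = 4p ≥ p.
The pumping lemma gives a decomposition w = xyz where |xy| ≤ p and y is nonempty.
The first p characters of w are 0's, so xy (and hence y) consists only of 0's. Write y = 0^k, 1 ≤ k ≤ p.
Consider xy^2z = 0^{p+k} 1^p 2^{2p}. Now the 0- and 1-counts sum to 2p+k, but the 2-count is 2p ≠ 2p+k. So xy^2z ∉ L.
Contradiction. Therefore L is not regular.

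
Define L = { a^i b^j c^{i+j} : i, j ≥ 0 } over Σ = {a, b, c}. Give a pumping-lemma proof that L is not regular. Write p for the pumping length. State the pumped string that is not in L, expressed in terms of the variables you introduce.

Assume L is regular. Let p be the pumping length given by the pumping lemma.
Take w = a^p b^p c^{2p} ∈ L (with i=j=p, i+j=2p), |w| = 4p ≥ p.
Write w = xyz as guaranteed by the lemma, with |xy| ≤ p and |y| > 0.
Since the first p symbols of w are all a's and |xy| ≤ p, y lies entirely in the leading a-block: y = a^k for some k with 1 ≤ k ≤ p.
Consider xy^2z = a^{p+k} b^p c^{2p}. Now the a- and b-counts sum to 2p+k, but the c-count is 2p ≠ 2p+k. So xy^2z ∉ L.
This is a contradiction; hence L is not regular.

a^{p+k} b^p c^{2p}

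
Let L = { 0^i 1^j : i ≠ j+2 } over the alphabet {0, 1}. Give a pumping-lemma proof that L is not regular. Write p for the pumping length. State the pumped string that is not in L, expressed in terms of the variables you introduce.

Toward a contradiction, assume L is regular with pumping length p.
Choose w = 0^p 1^{p+p!-2}. Since p ≠ (p+p!-2)+2 = p+p!, w ∈ L; and |w| ≥ p.
By the pumping lemma, w = xyz with |xy| ≤ p and |y| ≥ 1.
The first p characters of w are 0's, so xy (and hence y) consists only of 0's. Write y = 0^k, 1 ≤ k ≤ p.
Since 1 ≤ k ≤ p, k divides p!; set t = 1 + p!/k. Then xy^t z has p + (p!/k)·k = p + p! copies of 0. Now the 0-count is p+p! and (1-count)+2 = (p+p!-2)+2 = p+p!, so i ≠ j+2 fails. So xy^t z = 0^{p+p!} 1^{p+p!-2} ∉ L.
This is a contradiction; hence L is not regular.

0^{p+p!} 1^{p+p!-2}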